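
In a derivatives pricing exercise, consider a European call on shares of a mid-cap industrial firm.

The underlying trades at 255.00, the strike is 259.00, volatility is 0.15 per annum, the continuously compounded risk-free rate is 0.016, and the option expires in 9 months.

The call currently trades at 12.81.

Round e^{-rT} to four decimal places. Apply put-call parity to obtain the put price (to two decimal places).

13.73

e^(−rT) = e^(−0.016·0.75) = 0.9881
Put-call parity: C − P = S − K·e^(−rT) = 255 − 259·0.9881 = 255 − 255.9179 = -0.9179
P = C − (C − P) = 12.81 − (-0.9179) = 13.7279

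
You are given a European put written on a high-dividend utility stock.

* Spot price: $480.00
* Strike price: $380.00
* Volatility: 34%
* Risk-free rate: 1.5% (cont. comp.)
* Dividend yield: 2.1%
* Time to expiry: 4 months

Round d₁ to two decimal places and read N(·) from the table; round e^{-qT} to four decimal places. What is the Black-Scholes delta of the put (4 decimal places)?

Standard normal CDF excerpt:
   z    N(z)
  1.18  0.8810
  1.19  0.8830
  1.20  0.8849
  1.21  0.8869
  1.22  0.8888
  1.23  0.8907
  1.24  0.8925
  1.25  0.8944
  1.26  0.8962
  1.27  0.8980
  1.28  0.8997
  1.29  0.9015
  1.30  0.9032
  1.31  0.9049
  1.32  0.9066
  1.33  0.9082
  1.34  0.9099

σ√T = 0.34 × 0.5774 = 0.1963
d₁ = [ln(480/380) + (0.015 − 0.021 + 0.34²/2)·0.3333] / 0.1963 = [0.2336 + 0.0173] / 0.1963 = 1.2781 → 1.28
N(d₁) = N(1.28) = 0.8997
Δ_put = exp(−qT)·(N(d₁) − 1) = 0.9930·(0.8997 − 1) = -0.0996

-0.0996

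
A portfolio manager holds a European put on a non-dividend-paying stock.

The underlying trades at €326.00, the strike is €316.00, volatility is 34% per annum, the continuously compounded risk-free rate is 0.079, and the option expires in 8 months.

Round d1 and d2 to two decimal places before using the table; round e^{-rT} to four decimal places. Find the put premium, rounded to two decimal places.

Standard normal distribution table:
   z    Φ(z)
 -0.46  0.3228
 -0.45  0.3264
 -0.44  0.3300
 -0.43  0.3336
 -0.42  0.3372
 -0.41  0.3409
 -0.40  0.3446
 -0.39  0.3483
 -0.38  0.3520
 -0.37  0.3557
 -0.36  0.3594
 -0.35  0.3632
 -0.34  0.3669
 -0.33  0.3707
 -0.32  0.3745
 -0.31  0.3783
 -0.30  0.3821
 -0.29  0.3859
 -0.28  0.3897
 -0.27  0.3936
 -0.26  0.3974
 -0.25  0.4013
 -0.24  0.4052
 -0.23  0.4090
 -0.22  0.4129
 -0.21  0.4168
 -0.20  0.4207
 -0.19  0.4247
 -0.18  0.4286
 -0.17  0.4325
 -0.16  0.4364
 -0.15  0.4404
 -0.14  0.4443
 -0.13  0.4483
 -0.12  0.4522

€23.25

σ√T = 0.34 × 0.8165 = 0.2776
d₁ = [ln(326/316) + (0.079 + 0.34²/2)·0.6667] / 0.2776 = [0.0312 + 0.0912] / 0.2776 = 0.4407 ⇒ 0.44
d₂ = d₁ − σ√T = 0.4407 − 0.2776 = 0.1631 ⇒ 0.16
e^(−rT) = e^(−0.079·0.6667) = 0.9487
N(−d₂) = N(-0.16) = 0.4364;  N(−d₁) = N(-0.44) = 0.3300
P = 316·0.9487·0.4364 − 326·0.3300 = 130.8280 − 107.5800 = 23.2480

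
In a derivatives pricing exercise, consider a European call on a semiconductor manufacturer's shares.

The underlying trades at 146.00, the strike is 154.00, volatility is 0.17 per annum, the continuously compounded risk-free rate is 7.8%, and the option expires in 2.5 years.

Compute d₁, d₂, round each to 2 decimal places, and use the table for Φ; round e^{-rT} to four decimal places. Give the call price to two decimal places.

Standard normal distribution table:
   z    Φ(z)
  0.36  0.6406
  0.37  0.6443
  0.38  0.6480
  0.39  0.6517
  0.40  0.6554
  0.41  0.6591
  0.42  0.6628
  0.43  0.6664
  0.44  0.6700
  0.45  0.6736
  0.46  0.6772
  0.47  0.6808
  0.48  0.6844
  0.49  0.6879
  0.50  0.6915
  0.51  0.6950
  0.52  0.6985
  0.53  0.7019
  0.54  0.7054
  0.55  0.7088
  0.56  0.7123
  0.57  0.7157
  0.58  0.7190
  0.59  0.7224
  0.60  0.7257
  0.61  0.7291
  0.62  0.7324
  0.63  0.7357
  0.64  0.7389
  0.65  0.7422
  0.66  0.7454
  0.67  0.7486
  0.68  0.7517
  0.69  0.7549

σ√T = 0.17·√2.5 = 0.2688
d₁ = [ln(146/154) + (0.078 + 0.17²/2)·2.5] / 0.2688 = [-0.0533 + 0.2311] / 0.2688 = 0.6614 which rounds to 0.66
d₂ = d₁ − σ√T = 0.6614 − 0.2688 = 0.3926 which rounds to 0.39
exp(−rT) = exp(−0.078·2.5) = 0.8228
N(d₁) = N(0.66) = 0.7454;  N(d₂) = N(0.39) = 0.6517
C = 146·0.7454 − 154·0.8228·0.6517 = 108.8284 − 82.5777 = 26.2507

26.25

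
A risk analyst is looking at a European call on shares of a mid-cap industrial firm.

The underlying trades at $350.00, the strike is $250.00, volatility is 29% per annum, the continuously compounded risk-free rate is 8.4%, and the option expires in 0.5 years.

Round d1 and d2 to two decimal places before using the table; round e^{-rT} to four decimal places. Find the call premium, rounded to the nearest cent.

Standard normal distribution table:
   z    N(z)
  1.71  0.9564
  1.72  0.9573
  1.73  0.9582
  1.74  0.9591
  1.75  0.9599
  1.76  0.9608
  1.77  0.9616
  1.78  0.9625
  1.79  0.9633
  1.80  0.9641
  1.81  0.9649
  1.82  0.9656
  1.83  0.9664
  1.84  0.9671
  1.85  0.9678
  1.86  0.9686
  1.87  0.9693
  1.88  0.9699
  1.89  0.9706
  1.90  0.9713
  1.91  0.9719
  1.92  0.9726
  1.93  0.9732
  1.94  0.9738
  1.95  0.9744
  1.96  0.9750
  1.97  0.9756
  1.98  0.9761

$111.12

σ√T = 0.29 × 0.7071 = 0.2051
d₁ = [ln(350/250) + (0.084 + ½·0.29²)·0.5] / (σ√T) = (0.3365 + 0.0630) / 0.2051 = 1.9482 → 1.95
d₂ = 1.9482 − 0.2051 = 1.7431 → 1.74
e^(−rT) = e^(−0.084·0.5) = 0.9589
N(d₁) = N(1.95) = 0.9744;  N(d₂) = N(1.74) = 0.9591
C = 350·0.9744 − 250·0.9589·0.9591 = 341.0400 − 229.9202 = 111.1198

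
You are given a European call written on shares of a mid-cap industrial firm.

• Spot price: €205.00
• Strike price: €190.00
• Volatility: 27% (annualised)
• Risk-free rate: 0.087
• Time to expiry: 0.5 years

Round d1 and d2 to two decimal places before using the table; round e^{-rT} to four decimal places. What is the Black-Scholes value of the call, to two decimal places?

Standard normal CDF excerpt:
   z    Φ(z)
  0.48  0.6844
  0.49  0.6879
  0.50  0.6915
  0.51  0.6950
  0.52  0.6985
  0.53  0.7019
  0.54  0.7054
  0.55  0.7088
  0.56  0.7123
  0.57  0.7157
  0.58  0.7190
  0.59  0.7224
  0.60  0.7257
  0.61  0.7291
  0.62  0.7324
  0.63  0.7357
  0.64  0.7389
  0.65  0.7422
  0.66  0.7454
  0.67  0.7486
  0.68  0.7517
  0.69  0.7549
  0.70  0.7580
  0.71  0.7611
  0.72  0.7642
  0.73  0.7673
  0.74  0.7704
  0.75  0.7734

σ√T = 0.27·√0.5 = 0.1909
d₁ = [ln(205/190) + (0.087 + ½·0.27²)·0.5] / (σ√T) = (0.0760 + 0.0617) / 0.1909 = 0.7213 which rounds to 0.72
d₂ = 0.7213 − 0.1909 = 0.5304 which rounds to 0.53
e^(−rT) = e^(−0.087·0.5) = 0.9574
N(d₁) = N(0.72) = 0.7642;  N(d₂) = N(0.53) = 0.7019
C = 205·0.7642 − 190·0.9574·0.7019 = 156.6610 − 127.6798 = 28.9812

€28.98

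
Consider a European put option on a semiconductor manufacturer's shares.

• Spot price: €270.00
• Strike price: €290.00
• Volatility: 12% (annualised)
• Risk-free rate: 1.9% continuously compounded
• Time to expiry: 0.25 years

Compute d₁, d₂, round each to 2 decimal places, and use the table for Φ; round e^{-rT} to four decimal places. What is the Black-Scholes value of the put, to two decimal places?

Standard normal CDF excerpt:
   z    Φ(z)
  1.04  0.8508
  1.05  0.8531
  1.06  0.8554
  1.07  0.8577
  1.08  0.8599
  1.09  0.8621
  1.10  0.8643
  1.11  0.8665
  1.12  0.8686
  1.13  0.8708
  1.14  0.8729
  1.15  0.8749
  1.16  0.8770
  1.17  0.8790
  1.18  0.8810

€19.78

σ√T = 0.12 × 0.5000 = 0.0600
ln(S/K) + (r + σ²/2)T = ln(270/290) + (0.019 + 0.12²/2)·0.25 = -0.0715 + 0.0066 = -0.0649
d₁ = -0.0649 / 0.0600 = -1.0818 ≈ -1.08
d₂ = d₁ − σ√T = -1.0818 − 0.0600 = -1.1418 ≈ -1.14
e^(−rT) = e^(−0.019·0.25) = 0.9953
P = 290·0.9953·N(1.14) − 270·N(1.08) = 290·0.9953·0.8729 − 270·0.8599 = 251.9512 − 232.1730 = 19.7782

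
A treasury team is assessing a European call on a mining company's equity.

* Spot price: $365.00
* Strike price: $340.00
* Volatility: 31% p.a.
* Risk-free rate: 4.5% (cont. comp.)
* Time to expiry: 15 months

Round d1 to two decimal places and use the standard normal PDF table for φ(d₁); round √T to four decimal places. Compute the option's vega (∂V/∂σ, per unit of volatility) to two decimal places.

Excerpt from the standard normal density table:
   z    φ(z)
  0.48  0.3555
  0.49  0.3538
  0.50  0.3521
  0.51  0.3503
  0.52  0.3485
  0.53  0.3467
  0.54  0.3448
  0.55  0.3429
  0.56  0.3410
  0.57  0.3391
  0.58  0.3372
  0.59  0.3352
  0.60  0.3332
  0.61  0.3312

140.70

σ√T = 0.31·√1.25 = 0.3466
d₁ = [ln(365/340) + (0.045 + 0.31²/2)·1.25] / 0.3466 = [0.0710 + 0.1163] / 0.3466 = 0.5403 → 0.54
√T = √1.25 = 1.1180
φ(d₁) = φ(0.54) = 0.3448
vega = S·φ(d₁)·√T = 365·0.3448·1.1180 = 140.7025
(Call and put vega coincide under Black-Scholes.)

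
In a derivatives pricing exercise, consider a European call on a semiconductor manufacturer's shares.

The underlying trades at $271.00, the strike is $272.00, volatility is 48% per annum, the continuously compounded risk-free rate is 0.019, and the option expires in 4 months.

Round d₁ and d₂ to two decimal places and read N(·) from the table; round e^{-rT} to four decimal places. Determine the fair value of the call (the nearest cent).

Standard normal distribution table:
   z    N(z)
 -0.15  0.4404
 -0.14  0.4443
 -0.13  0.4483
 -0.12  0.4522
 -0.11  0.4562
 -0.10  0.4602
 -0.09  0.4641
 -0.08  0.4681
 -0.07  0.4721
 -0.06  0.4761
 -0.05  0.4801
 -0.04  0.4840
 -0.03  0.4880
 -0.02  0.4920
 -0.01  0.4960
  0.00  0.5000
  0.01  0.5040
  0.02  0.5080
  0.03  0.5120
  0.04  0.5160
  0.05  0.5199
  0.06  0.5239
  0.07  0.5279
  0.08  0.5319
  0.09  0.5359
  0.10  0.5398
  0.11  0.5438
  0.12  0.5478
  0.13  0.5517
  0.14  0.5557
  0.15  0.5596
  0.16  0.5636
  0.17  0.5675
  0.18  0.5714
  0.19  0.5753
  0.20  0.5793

σ√T = 0.48 × 0.5774 = 0.2771
d₁ = [ln(271/272) + (0.019 + 0.48²/2)·0.3333] / 0.2771 = [-0.0037 + 0.0447] / 0.2771 = 0.1481 ≈ 0.15
d₂ = d₁ − σ√T = 0.1481 − 0.2771 = -0.1290 ≈ -0.13
e^(−rT) = e^(−0.019·0.3333) = 0.9937
N(d₁) = N(0.15) = 0.5596;  N(d₂) = N(-0.13) = 0.4483
C = 271·0.5596 − 272·0.9937·0.4483 = 151.6516 − 121.1694 = 30.4822

$30.48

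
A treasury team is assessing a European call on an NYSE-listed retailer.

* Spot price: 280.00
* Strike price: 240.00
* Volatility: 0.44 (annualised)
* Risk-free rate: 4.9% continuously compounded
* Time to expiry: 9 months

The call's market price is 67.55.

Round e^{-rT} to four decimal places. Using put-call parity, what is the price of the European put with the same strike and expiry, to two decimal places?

18.89

exp(−rT) = exp(−0.049·0.75) = 0.9639
Put-call parity: C − P = S − K·e^(−rT) = 280 − 240·0.9639 = 280 − 231.3360 = 48.6640
P = C − (C − P) = 67.55 − (48.6640) = 18.8860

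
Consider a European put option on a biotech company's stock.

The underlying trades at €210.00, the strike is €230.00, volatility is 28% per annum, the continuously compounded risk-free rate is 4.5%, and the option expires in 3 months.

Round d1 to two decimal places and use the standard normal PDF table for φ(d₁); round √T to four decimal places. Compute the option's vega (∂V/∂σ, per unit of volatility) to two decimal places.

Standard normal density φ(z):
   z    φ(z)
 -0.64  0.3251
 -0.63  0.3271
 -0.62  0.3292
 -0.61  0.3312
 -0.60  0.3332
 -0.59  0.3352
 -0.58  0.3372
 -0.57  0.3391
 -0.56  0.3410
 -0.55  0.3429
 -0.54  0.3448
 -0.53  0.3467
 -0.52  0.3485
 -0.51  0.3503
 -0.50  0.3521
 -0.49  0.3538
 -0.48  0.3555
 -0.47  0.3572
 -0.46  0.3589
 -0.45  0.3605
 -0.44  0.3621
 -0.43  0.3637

σ√T = 0.28·√0.25 = 0.1400
ln(S/K) + (r + σ²/2)T = ln(210/230) + (0.045 + 0.28²/2)·0.25 = -0.0910 + 0.0210 = -0.0699
d₁ = -0.0699 / 0.1400 = -0.4994 ≈ -0.50
√T = √0.25 = 0.5000
φ(d₁) = φ(-0.50) = 0.3521
vega = S·φ(d₁)·√T = 210·0.3521·0.5000 = 36.9705

36.97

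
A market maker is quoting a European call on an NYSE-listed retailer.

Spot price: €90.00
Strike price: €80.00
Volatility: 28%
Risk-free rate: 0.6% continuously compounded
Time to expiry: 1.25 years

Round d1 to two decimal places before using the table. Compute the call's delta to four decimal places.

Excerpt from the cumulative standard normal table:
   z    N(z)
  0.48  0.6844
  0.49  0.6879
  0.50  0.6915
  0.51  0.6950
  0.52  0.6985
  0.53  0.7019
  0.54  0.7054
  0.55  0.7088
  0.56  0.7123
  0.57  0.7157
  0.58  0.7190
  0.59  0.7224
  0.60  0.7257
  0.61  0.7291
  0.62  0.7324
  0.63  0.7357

σ√T = 0.28 × 1.1180 = 0.3130
d₁ = [ln(90/80) + (0.006 + ½·0.28²)·1.25] / (σ√T) = (0.1178 + 0.0565) / 0.3130 = 0.5567 ≈ 0.56
N(d₁) = N(0.56) = 0.7123
Δ_call = N(d₁) = 0.7123

0.7123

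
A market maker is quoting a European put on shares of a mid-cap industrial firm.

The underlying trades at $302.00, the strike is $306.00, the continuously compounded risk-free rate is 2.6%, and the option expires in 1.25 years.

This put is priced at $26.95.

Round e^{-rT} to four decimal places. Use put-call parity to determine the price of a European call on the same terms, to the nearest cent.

e^(−rT) = e^(−0.026·1.25) = 0.9680
Put-call parity: C − P = S − K·e^(−rT) = 302 − 306·0.9680 = 302 − 296.2080 = 5.7920
C = P + (C − P) = 26.95 + (5.7920) = 32.7420

$32.74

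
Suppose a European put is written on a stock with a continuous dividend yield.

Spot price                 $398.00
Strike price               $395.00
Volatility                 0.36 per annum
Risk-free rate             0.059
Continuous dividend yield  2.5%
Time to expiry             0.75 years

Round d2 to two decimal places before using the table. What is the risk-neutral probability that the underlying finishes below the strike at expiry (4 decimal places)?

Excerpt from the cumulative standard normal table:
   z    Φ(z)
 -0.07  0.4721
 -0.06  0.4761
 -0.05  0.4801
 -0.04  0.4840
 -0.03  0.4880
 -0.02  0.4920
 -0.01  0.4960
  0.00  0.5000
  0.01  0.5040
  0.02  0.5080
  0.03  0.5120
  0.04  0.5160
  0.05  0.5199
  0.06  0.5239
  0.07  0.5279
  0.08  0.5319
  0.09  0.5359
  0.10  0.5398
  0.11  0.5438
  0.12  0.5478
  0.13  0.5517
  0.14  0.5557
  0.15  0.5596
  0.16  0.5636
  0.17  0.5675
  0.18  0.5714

T = 0.75;  σ√T = 0.3118
d₁ = [ln(398/395) + (0.059 − 0.025 + 0.36²/2)·0.75] / 0.3118 = [0.0076 + 0.0741] / 0.3118 = 0.2619 ≈ 0.26
d₂ = d₁ − σ√T = 0.2619 − 0.3118 = -0.0498 ≈ -0.05
Pr(exercise) under Q = N(−d₂) = N(0.05) = 0.5199

0.5199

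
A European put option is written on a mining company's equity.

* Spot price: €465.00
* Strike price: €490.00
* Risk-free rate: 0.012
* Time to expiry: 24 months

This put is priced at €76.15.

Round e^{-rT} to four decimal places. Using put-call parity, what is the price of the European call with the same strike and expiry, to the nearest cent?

€62.76

exp(−rT) = exp(−0.012·2) = 0.9763
Put-call parity: C − P = S − K·e^(−rT) = 465 − 490·0.9763 = 465 − 478.3870 = -13.3870
C = P + (C − P) = 76.15 + (-13.3870) = 62.7630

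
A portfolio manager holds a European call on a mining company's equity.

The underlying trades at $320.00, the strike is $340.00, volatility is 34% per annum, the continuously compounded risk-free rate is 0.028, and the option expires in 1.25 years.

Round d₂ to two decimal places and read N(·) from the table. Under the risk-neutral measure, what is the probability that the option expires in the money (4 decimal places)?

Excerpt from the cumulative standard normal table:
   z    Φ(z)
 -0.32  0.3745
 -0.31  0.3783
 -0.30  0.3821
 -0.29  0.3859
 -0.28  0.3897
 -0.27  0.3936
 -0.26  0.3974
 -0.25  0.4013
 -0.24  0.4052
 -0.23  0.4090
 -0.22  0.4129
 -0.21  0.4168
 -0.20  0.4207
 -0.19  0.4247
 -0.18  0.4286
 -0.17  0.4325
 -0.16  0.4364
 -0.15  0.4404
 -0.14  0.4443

0.3974

T = 1.25;  σ√T = 0.3801
d₁ = [ln(320/340) + (0.028 + 0.34²/2)·1.25] / 0.3801 = [-0.0606 + 0.1073] / 0.3801 = 0.1227 ⇒ 0.12
d₂ = d₁ − σ√T = 0.1227 − 0.3801 = -0.2575 ⇒ -0.26
Risk-neutral Pr[S_T > K] = N(d₂) = N(-0.26) = 0.3974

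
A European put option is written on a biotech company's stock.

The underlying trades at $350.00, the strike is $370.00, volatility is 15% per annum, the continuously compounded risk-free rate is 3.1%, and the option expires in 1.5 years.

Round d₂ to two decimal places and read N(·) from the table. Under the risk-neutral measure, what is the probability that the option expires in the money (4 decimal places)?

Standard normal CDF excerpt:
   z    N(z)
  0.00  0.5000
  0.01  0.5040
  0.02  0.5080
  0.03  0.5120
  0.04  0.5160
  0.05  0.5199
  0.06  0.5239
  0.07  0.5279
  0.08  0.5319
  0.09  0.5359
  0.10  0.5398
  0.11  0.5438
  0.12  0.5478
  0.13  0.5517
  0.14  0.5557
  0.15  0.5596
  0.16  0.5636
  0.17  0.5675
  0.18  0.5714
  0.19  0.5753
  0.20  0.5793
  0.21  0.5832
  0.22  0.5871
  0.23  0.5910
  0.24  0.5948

σ√T = 0.15·√1.5 = 0.1837
d₁ = [ln(350/370) + (0.031 + 0.15²/2)·1.5] / 0.1837 = [-0.0556 + 0.0634] / 0.1837 = 0.0425 ≈ 0.04
d₂ = d₁ − σ√T = 0.0425 − 0.1837 = -0.1412 ≈ -0.14
Pr(exercise) under Q = N(−d₂) = N(0.14) = 0.5557

0.5557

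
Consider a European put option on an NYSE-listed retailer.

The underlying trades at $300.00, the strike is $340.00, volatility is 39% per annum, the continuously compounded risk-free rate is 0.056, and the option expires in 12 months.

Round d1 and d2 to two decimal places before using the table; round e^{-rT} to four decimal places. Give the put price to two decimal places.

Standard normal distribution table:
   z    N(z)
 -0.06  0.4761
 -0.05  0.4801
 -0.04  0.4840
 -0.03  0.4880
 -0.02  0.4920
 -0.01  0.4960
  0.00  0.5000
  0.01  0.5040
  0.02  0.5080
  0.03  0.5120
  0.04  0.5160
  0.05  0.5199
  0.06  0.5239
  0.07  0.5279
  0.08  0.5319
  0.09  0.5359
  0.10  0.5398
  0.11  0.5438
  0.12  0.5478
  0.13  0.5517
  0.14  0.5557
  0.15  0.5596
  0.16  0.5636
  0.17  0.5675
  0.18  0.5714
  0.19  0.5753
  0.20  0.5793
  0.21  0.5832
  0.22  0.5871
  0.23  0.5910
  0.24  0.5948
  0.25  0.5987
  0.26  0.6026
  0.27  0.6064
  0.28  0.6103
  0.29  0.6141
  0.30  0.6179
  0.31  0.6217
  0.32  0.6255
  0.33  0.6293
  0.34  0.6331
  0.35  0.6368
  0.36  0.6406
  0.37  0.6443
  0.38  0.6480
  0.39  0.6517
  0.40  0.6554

$59.52

σ√T = 0.39 × 1.0000 = 0.3900
d₁ = [ln(300/340) + (0.056 + 0.39²/2)·1] / 0.3900 = [-0.1252 + 0.1321] / 0.3900 = 0.0177 → 0.02
d₂ = d₁ − σ√T = 0.0177 − 0.3900 = -0.3723 → -0.37
exp(−rT) = exp(−0.056·1) = 0.9455
N(−d₂) = N(0.37) = 0.6443;  N(−d₁) = N(-0.02) = 0.4920
P = 340·0.9455·0.6443 − 300·0.4920 = 207.1231 − 147.6000 = 59.5231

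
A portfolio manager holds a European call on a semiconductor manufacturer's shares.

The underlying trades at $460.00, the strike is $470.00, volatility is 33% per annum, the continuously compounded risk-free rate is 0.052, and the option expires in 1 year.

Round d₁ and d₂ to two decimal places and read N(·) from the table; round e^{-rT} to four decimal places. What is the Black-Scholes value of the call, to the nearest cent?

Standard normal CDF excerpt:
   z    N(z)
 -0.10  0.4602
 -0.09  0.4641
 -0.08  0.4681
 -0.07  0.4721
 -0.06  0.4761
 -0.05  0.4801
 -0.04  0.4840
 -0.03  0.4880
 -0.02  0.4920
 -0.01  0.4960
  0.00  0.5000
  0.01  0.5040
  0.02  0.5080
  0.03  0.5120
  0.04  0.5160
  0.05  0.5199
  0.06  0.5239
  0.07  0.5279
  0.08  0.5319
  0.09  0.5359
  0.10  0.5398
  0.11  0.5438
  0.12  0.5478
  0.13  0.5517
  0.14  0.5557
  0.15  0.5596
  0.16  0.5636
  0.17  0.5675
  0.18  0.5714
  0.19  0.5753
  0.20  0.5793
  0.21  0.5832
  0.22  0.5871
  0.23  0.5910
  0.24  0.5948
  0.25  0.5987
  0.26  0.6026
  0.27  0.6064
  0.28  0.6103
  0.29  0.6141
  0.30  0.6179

$66.56

σ√T = 0.33·√1 = 0.3300
d₁ = [ln(460/470) + (0.052 + 0.33²/2)·1] / 0.3300 = [-0.0215 + 0.1065] / 0.3300 = 0.2574 → 0.26
d₂ = d₁ − σ√T = 0.2574 − 0.3300 = -0.0726 → -0.07
e^(−rT) = e^(−0.052·1) = 0.9493
C = 460·N(0.26) − 470·0.9493·N(-0.07) = 460·0.6026 − 470·0.9493·0.4721 = 277.1960 − 210.6373 = 66.5587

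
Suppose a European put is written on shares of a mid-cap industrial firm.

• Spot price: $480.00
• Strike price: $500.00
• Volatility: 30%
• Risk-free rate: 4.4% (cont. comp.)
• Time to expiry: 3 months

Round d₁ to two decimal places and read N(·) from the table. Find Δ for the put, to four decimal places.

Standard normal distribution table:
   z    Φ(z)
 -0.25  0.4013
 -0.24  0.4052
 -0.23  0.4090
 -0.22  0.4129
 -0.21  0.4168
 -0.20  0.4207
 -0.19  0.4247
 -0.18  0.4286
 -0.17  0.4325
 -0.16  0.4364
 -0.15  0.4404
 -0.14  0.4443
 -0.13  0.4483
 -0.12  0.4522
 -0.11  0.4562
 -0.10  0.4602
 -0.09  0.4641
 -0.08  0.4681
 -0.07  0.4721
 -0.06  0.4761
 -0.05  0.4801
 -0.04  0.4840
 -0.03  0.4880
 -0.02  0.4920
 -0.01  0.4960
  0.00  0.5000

σ√T = 0.3 × 0.5000 = 0.1500
d₁ = [ln(480/500) + (0.044 + ½·0.3²)·0.25] / (σ√T) = (-0.0408 + 0.0222) / 0.1500 = -0.1238 which rounds to -0.12
N(d₁) = N(-0.12) = 0.4522
Δ_put = N(d₁) − 1 = 0.4522 − 1 = -0.5478

-0.5478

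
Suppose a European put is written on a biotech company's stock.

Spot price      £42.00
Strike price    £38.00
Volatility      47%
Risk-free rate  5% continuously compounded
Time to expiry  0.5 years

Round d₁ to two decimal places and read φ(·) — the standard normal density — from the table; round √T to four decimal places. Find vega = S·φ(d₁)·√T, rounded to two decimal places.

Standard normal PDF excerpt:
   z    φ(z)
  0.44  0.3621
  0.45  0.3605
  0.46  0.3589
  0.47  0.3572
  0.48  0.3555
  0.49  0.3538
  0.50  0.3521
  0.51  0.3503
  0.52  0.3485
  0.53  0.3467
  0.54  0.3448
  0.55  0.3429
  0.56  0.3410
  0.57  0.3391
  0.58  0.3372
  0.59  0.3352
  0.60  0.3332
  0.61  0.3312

10.24

T = 0.5;  σ√T = 0.3323
d₁ = [ln(42/38) + (0.05 + 0.47²/2)·0.5] / 0.3323 = [0.1001 + 0.0802] / 0.3323 = 0.5425 which rounds to 0.54
√T = √0.5 = 0.7071
φ(d₁) = φ(0.54) = 0.3448
vega = S·φ(d₁)·√T = 42·0.3448·0.7071 = 10.2399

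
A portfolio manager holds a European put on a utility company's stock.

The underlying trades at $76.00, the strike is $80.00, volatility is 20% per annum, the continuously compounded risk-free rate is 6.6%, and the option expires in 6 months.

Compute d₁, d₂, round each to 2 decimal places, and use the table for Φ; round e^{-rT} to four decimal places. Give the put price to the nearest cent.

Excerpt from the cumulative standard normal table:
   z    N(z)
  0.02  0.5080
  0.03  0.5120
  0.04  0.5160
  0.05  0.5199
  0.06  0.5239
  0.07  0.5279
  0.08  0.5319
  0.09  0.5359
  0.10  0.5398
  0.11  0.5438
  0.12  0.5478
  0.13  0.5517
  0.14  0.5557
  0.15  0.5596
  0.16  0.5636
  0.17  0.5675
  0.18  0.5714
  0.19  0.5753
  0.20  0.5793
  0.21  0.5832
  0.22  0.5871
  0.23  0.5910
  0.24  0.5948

T = 0.5;  σ√T = 0.1414
d₁ = [ln(76/80) + (0.066 + ½·0.2²)·0.5] / (σ√T) = (-0.0513 + 0.0430) / 0.1414 = -0.0586 ⇒ -0.06
d₂ = -0.0586 − 0.1414 = -0.2001 ⇒ -0.20
e^(−rT) = e^(−0.066·0.5) = 0.9675
N(−d₂) = N(0.20) = 0.5793;  N(−d₁) = N(0.06) = 0.5239
P = 80·0.9675·0.5793 − 76·0.5239 = 44.8378 − 39.8164 = 5.0214

$5.02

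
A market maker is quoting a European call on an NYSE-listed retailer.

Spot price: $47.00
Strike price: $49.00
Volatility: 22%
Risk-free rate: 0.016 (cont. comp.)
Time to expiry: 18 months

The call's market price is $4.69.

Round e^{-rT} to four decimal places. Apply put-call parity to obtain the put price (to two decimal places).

exp(−rT) = exp(−0.016·1.5) = 0.9763
Put-call parity: C − P = S − K·e^(−rT) = 47 − 49·0.9763 = 47 − 47.8387 = -0.8387
P = C − (C − P) = 4.69 − (-0.8387) = 5.5287

$5.53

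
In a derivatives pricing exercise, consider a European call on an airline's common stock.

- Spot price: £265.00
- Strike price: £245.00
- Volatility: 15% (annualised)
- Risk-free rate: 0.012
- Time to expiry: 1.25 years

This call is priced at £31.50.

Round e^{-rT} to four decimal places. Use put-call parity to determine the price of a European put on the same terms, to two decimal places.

e^(−rT) = e^(−0.012·1.25) = 0.9851
Put-call parity: C − P = S − K·e^(−rT) = 265 − 245·0.9851 = 265 − 241.3495 = 23.6505
P = C − (C − P) = 31.50 − (23.6505) = 7.8495

£7.85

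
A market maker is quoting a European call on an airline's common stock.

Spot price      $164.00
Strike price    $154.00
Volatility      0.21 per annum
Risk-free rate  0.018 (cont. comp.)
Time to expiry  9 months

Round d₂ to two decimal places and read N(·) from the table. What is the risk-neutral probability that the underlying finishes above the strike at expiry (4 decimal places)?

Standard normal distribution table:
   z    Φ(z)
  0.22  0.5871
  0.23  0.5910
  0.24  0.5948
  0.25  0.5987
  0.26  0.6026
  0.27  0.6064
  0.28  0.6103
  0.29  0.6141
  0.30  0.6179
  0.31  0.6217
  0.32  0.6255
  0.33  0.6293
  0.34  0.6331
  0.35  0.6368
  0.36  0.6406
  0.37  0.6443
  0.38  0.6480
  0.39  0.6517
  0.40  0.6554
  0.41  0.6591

σ√T = 0.21 × 0.8660 = 0.1819
d₁ = [ln(164/154) + (0.018 + ½·0.21²)·0.75] / (σ√T) = (0.0629 + 0.0300) / 0.1819 = 0.5111 which rounds to 0.51
d₂ = 0.5111 − 0.1819 = 0.3292 which rounds to 0.33
Pr(exercise) under Q = N(d₂) = 0.6293

0.6293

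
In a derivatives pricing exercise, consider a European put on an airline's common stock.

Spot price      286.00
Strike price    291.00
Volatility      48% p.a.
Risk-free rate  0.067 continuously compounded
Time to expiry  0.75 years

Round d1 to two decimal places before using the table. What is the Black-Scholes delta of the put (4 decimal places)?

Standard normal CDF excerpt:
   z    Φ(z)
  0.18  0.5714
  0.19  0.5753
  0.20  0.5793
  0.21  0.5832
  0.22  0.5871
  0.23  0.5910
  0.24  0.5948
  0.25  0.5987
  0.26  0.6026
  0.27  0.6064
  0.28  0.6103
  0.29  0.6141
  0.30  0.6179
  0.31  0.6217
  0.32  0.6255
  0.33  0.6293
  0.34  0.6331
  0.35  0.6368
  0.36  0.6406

σ√T = 0.48·√0.75 = 0.4157
d₁ = [ln(286/291) + (0.067 + 0.48²/2)·0.75] / 0.4157 = [-0.0173 + 0.1366] / 0.4157 = 0.2870 → 0.29
N(d₁) = N(0.29) = 0.6141
Δ_put = N(d₁) − 1 = 0.6141 − 1 = -0.3859

-0.3859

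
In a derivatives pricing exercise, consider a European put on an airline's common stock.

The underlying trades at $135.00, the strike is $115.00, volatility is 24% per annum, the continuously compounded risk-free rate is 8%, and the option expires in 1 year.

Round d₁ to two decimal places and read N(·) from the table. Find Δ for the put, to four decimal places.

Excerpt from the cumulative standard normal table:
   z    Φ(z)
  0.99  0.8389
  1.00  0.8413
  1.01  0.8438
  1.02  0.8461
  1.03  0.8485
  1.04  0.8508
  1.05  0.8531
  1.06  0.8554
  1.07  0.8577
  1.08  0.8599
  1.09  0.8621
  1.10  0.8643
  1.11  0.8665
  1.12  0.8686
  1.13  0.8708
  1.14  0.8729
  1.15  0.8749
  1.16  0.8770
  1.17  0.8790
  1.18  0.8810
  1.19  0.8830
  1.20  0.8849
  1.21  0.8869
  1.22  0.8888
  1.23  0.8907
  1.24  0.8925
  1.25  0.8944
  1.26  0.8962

σ√T = 0.24 × 1.0000 = 0.2400
ln(S/K) + (r + σ²/2)T = ln(135/115) + (0.08 + 0.24²/2)·1 = 0.1603 + 0.1088 = 0.2691
d₁ = 0.2691 / 0.2400 = 1.1214 → 1.12
N(d₁) = N(1.12) = 0.8686
Δ_put = N(d₁) − 1 = 0.8686 − 1 = -0.1314

-0.1314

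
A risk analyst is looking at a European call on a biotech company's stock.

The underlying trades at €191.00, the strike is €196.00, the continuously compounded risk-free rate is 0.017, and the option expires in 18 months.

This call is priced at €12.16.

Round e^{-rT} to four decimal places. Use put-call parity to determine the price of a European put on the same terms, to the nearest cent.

€12.22

exp(−rT) = exp(−0.017·1.5) = 0.9748
Put-call parity: C − P = S − K·e^(−rT) = 191 − 196·0.9748 = 191 − 191.0608 = -0.0608
P = C − (C − P) = 12.16 − (-0.0608) = 12.2208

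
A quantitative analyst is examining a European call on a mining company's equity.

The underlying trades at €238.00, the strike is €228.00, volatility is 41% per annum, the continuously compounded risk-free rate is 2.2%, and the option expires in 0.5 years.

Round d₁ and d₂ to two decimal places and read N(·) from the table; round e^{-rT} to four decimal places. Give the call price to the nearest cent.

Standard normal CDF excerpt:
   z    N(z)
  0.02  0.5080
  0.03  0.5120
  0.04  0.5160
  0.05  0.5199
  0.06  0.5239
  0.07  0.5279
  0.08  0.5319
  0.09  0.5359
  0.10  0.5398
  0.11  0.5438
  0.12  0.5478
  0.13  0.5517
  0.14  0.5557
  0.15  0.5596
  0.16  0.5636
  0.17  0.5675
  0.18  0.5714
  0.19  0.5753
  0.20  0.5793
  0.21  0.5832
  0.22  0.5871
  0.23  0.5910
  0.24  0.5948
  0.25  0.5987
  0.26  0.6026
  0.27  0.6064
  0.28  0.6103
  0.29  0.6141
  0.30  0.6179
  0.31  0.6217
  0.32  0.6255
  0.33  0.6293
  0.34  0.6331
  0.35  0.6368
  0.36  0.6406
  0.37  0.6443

€33.41

T = 0.5;  σ√T = 0.2899
d₁ = [ln(238/228) + (0.022 + 0.41²/2)·0.5] / 0.2899 = [0.0429 + 0.0530] / 0.2899 = 0.3310 ⇒ 0.33
d₂ = d₁ − σ√T = 0.3310 − 0.2899 = 0.0410 ⇒ 0.04
exp(−rT) = exp(−0.022·0.5) = 0.9891
C = 238·N(0.33) − 228·0.9891·N(0.04) = 238·0.6293 − 228·0.9891·0.5160 = 149.7734 − 116.3656 = 33.4078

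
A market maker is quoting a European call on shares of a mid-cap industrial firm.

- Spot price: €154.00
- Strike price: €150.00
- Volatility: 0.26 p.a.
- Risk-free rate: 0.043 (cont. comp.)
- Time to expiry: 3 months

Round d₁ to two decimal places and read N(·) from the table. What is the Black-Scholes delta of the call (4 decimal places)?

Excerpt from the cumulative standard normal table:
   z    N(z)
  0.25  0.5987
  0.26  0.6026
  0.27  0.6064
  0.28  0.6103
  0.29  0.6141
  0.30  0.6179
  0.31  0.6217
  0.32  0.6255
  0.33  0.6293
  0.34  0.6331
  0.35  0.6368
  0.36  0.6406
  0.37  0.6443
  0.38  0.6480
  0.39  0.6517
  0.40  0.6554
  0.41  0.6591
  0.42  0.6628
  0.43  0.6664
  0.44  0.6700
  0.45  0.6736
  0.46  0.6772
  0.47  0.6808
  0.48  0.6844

0.6368

σ√T = 0.26·√0.25 = 0.1300
ln(S/K) + (r + σ²/2)T = ln(154/150) + (0.043 + 0.26²/2)·0.25 = 0.0263 + 0.0192 = 0.0455
d₁ = 0.0455 / 0.1300 = 0.3501 → 0.35
N(d₁) = N(0.35) = 0.6368
Δ_call = N(d₁) = 0.6368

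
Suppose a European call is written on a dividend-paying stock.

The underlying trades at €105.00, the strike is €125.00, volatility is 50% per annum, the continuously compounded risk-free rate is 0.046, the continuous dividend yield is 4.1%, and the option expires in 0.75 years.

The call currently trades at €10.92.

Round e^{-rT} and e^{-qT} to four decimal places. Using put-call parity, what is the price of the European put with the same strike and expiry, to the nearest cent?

e^(−qT) = e^(−0.041·0.75) = 0.9697;  e^(−rT) = e^(−0.046·0.75) = 0.9661
Put-call parity: C − P = S·e^(−qT) − K·e^(−rT) = 105·0.9697 − 125·0.9661 = 101.8185 − 120.7625 = -18.9440
P = C − (C − P) = 10.92 − (-18.9440) = 29.8640

€29.86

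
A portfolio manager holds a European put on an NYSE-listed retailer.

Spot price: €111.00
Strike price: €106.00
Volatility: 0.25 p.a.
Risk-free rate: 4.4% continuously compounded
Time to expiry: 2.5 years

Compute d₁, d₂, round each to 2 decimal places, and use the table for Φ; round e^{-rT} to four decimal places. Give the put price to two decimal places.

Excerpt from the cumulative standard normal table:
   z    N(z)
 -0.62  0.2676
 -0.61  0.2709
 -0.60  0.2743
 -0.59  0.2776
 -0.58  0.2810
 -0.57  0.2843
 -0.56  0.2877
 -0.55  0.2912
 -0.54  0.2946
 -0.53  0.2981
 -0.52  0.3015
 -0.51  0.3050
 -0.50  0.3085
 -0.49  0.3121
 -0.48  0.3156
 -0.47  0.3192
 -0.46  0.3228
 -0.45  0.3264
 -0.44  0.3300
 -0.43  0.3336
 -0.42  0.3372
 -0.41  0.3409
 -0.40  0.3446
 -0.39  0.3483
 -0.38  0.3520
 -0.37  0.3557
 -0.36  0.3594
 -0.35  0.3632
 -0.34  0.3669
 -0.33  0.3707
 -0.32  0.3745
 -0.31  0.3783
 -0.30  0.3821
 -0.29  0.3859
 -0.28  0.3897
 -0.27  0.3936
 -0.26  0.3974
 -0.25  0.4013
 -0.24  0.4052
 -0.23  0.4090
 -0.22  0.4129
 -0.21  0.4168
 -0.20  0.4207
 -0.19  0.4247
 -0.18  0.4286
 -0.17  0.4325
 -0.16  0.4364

σ√T = 0.25·√2.5 = 0.3953
ln(S/K) + (r + σ²/2)T = ln(111/106) + (0.044 + 0.25²/2)·2.5 = 0.0461 + 0.1881 = 0.2342
d₁ = 0.2342 / 0.3953 = 0.5925 which rounds to 0.59
d₂ = d₁ − σ√T = 0.5925 − 0.3953 = 0.1972 which rounds to 0.20
e^(−rT) = e^(−0.044·2.5) = 0.8958
N(−d₂) = N(-0.20) = 0.4207;  N(−d₁) = N(-0.59) = 0.2776
P = 106·0.8958·0.4207 − 111·0.2776 = 39.9475 − 30.8136 = 9.1339

€9.13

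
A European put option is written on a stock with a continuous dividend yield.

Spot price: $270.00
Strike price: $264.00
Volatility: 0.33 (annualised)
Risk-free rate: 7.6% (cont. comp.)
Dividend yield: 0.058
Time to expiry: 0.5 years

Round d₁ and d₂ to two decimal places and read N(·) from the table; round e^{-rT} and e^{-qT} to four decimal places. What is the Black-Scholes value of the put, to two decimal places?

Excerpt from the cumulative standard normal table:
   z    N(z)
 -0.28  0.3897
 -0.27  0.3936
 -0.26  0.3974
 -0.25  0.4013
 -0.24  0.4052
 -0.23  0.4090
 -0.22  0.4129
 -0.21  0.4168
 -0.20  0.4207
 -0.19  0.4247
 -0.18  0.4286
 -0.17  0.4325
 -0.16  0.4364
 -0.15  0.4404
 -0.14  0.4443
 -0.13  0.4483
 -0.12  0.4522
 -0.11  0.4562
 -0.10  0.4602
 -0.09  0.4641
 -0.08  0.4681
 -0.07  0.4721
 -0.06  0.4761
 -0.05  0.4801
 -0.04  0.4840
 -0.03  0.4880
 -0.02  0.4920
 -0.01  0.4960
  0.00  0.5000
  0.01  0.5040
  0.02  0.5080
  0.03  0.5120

σ√T = 0.33 × 0.7071 = 0.2333
ln(S/K) + (r − q + σ²/2)T = ln(270/264) + (0.076 − 0.058 + 0.33²/2)·0.5 = 0.0225 + 0.0362 = 0.0587
d₁ = 0.0587 / 0.2333 = 0.2515 → 0.25
d₂ = d₁ − σ√T = 0.2515 − 0.2333 = 0.0182 → 0.02
exp(−qT) = exp(−0.058·0.5) = 0.9714;  exp(−rT) = exp(−0.076·0.5) = 0.9627
P = 264·0.9627·N(-0.02) − 270·0.9714·N(-0.25) = 264·0.9627·0.4920 − 270·0.9714·0.4013 = 125.0432 − 105.2522 = 19.7910

$19.79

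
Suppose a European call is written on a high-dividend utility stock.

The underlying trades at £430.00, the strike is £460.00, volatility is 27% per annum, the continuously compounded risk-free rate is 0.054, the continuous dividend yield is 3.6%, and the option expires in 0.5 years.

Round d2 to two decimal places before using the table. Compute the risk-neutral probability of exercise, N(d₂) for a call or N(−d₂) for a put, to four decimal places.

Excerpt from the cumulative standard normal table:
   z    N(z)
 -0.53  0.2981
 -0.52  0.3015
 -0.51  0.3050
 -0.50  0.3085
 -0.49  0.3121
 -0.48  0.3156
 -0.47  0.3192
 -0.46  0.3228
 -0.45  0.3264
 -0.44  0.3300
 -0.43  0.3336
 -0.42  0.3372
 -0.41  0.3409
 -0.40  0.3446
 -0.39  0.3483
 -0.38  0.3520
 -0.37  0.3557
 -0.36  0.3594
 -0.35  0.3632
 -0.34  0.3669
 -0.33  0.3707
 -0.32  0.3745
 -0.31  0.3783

σ√T = 0.27·√0.5 = 0.1909
d₁ = [ln(430/460) + (0.054 − 0.036 + 0.27²/2)·0.5] / 0.1909 = [-0.0674 + 0.0272] / 0.1909 = -0.2106 which rounds to -0.21
d₂ = d₁ − σ√T = -0.2106 − 0.1909 = -0.4016 which rounds to -0.40
Risk-neutral Pr[S_T > K] = N(d₂) = N(-0.40) = 0.3446

0.3446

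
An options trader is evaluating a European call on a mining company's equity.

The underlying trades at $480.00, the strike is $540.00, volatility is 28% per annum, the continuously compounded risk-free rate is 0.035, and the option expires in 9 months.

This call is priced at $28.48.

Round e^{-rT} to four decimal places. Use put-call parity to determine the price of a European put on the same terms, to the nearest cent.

e^(−rT) = e^(−0.035·0.75) = 0.9741
Put-call parity: C − P = S − K·e^(−rT) = 480 − 540·0.9741 = 480 − 526.0140 = -46.0140
P = C − (C − P) = 28.48 − (-46.0140) = 74.4940

$74.49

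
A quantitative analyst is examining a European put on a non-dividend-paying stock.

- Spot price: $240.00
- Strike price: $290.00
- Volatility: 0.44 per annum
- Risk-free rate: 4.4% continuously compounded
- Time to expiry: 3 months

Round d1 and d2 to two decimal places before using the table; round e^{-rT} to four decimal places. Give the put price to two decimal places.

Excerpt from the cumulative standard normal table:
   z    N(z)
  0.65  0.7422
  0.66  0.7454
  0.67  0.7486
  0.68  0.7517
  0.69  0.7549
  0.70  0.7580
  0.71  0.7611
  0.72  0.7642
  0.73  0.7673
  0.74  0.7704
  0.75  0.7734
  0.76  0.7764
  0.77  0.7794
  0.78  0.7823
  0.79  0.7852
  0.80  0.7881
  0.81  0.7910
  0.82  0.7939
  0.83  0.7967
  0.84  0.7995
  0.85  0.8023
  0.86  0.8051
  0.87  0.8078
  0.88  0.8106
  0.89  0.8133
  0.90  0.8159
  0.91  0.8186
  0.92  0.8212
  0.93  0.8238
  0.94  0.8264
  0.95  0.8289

σ√T = 0.44 × 0.5000 = 0.2200
ln(S/K) + (r + σ²/2)T = ln(240/290) + (0.044 + 0.44²/2)·0.25 = -0.1892 + 0.0352 = -0.1540
d₁ = -0.1540 / 0.2200 = -0.7002 which rounds to -0.70
d₂ = d₁ − σ√T = -0.7002 − 0.2200 = -0.9202 which rounds to -0.92
exp(−rT) = exp(−0.044·0.25) = 0.9891
N(−d₂) = N(0.92) = 0.8212;  N(−d₁) = N(0.70) = 0.7580
P = 290·0.9891·0.8212 − 240·0.7580 = 235.5522 − 181.9200 = 53.6322

$53.63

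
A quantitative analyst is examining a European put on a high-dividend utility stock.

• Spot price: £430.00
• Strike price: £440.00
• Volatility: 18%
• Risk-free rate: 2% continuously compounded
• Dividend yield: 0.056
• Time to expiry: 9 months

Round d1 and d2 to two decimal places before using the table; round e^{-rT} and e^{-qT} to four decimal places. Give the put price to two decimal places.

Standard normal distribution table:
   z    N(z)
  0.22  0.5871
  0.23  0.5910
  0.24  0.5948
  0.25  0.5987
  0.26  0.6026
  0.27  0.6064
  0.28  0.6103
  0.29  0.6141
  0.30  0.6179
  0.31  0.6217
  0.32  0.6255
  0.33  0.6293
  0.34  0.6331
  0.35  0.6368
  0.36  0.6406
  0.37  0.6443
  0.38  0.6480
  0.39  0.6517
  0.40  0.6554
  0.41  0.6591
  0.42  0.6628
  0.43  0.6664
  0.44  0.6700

σ√T = 0.18 × 0.8660 = 0.1559
d₁ = [ln(430/440) + (0.02 − 0.056 + 0.18²/2)·0.75] / 0.1559 = [-0.0230 − 0.0149] / 0.1559 = -0.2427 ≈ -0.24
d₂ = d₁ − σ√T = -0.2427 − 0.1559 = -0.3986 ≈ -0.40
e^(−qT) = e^(−0.056·0.75) = 0.9589;  e^(−rT) = e^(−0.02·0.75) = 0.9851
N(−d₂) = N(0.40) = 0.6554;  N(−d₁) = N(0.24) = 0.5948
P = 440·0.9851·0.6554 − 430·0.9589·0.5948 = 284.0792 − 245.2521 = 38.8271

£38.83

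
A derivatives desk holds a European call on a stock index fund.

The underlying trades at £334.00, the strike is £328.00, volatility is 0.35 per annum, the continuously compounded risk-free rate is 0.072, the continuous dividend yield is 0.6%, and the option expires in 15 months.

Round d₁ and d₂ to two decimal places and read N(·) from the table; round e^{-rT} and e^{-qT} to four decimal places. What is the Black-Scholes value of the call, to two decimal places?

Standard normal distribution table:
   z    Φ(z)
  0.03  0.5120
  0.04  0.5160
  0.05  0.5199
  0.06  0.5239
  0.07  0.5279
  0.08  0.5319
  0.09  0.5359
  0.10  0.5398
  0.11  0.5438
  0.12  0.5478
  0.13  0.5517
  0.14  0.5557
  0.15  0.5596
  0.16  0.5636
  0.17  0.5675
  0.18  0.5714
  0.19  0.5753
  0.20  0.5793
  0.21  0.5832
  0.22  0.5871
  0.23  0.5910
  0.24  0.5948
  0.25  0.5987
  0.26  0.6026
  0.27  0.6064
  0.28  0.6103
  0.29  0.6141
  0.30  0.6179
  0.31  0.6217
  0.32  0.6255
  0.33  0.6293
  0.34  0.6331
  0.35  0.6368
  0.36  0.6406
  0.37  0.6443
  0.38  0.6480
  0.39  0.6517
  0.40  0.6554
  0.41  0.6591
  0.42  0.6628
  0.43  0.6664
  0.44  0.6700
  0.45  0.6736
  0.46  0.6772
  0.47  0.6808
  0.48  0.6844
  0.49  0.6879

σ√T = 0.35 × 1.1180 = 0.3913
d₁ = [ln(334/328) + (0.072 − 0.006 + 0.35²/2)·1.25] / 0.3913 = [0.0181 + 0.1591] / 0.3913 = 0.4528 ⇒ 0.45
d₂ = d₁ − σ√T = 0.4528 − 0.3913 = 0.0615 ⇒ 0.06
e^(−qT) = e^(−0.006·1.25) = 0.9925;  e^(−rT) = e^(−0.072·1.25) = 0.9139
N(d₁) = N(0.45) = 0.6736;  N(d₂) = N(0.06) = 0.5239
C = 334·0.9925·0.6736 − 328·0.9139·0.5239 = 223.2950 − 157.0438 = 66.2512

£66.25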